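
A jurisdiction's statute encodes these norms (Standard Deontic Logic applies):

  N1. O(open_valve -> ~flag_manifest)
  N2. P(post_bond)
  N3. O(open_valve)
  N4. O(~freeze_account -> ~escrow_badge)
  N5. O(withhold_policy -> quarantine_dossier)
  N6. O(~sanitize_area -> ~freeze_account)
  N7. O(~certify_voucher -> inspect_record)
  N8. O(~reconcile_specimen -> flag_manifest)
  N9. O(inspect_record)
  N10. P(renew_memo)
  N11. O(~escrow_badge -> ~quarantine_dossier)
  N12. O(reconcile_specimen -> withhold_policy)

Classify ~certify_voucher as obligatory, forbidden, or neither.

Neither

Premise 7 is O(~certify_voucher -> inspect_record); even if O(inspect_record) held, inferring O(~certify_voucher) would be affirming the consequent — invalid.
No premise or chain of K-axiom applications forces O(~certify_voucher), and none forces O(certify_voucher). So ~certify_voucher is neither obligatory nor forbidden under these norms.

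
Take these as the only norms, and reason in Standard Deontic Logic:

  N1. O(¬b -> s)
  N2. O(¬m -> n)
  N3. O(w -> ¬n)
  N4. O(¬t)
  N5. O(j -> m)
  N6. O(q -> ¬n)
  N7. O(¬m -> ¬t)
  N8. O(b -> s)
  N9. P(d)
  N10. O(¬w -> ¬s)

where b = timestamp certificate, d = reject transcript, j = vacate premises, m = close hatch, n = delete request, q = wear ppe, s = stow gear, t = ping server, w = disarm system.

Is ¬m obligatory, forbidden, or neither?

Forbidden

By case analysis on b: premise 8 gives O(b -> s) and premise 1 gives O(¬b -> s), so O(s) either way.
Premise 10, O(¬w -> ¬s), contraposes to O(s -> w); with O(s) we get O(w).
From O(w) and premise 3, O(w -> ¬n), we obtain O(¬n).
Premise 2 is O(¬m -> n); contrapositively O(¬n -> m). Since O(¬n) holds, K gives O(m).
Premises 4, 5, 6, 7, 9 do not contribute to this derivation.
Thus O(m), which is F(¬m): ¬m is forbidden.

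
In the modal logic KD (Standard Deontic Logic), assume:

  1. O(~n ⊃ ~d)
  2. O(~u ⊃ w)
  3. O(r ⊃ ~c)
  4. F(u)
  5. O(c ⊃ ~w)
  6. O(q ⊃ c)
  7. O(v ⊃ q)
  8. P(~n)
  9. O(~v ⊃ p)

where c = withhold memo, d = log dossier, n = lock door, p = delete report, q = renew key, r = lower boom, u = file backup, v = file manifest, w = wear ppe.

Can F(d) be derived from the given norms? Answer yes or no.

No

Premise 1 is O(~n ⊃ ~d), but O(~n) is not derivable from the premises (the permission P(~n) asserts only ~O(n), not O(~n)), so it does not yield O(~d).
No other premise forces O(~d). An ideal world satisfying every premise can still have d true, so F(d) is not derivable.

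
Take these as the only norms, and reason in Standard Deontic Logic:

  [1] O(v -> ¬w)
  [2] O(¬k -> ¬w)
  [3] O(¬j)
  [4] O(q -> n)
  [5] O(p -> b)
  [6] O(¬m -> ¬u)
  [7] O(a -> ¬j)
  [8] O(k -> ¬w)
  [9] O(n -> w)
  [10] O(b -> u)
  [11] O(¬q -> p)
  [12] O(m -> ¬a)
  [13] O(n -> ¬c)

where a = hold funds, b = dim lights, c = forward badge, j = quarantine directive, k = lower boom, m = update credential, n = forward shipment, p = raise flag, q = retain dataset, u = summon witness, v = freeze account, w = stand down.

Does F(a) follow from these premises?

By case analysis on k: premise 8 gives O(k -> ¬w) and premise 2 gives O(¬k -> ¬w), so O(¬w) either way.
Premise 9, O(n -> w), contraposes to O(¬w -> ¬n); with O(¬w) we get O(¬n).
Premise 4, O(q -> n), contraposes to O(¬n -> ¬q); with O(¬n) we get O(¬q).
Applying K to premise 11 (O(¬q -> p)) and O(¬q) yields O(p).
Premise 5 is O(p -> b); since O(p), deontic closure gives O(b).
Premise 10 is O(b -> u); since O(b), deontic closure gives O(u).
Premise 6, O(¬m -> ¬u), contraposes to O(u -> m); with O(u) we get O(m).
Premise 12 is O(m -> ¬a); since O(m), deontic closure gives O(¬a).
Premises 1, 3, 7, 13 do not contribute to this derivation.
So O(¬a) holds, i.e. F(a). The claim follows.

Yes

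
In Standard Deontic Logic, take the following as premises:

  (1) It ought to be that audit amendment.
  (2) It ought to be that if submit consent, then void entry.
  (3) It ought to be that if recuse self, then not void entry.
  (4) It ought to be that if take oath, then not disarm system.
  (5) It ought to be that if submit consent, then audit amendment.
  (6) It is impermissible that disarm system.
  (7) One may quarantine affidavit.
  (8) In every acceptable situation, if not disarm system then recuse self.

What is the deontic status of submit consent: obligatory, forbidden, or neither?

F(disarm_system) at premise 6 means O(¬disarm_system).
Premise 8 is O(¬disarm_system → recuse_self); since O(¬disarm_system), deontic closure gives O(recuse_self).
Applying K to premise 3 (O(recuse_self → ¬void_entry)) and O(recuse_self) yields O(¬void_entry).
Premise 2 is O(submit_consent → void_entry); contrapositively O(¬void_entry → ¬submit_consent). Since O(¬void_entry) holds, K gives O(¬submit_consent).
Premises 1, 4, 5, 7 do not contribute to this derivation.
Thus O(¬submit_consent), which is F(submit_consent): submit_consent is forbidden.

Forbidden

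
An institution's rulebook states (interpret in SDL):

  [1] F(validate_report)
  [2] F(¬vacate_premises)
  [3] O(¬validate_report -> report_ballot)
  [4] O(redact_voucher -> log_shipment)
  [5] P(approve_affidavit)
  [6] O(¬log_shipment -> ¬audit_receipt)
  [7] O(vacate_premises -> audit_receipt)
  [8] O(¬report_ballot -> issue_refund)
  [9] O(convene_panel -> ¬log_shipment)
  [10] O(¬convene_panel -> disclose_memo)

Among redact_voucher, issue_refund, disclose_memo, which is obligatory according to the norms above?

disclose_memo

F(¬vacate_premises) at premise 2 means O(vacate_premises).
Applying K to premise 7 (O(vacate_premises -> audit_receipt)) and O(vacate_premises) yields O(audit_receipt).
Premise 6 is O(¬log_shipment -> ¬audit_receipt); contrapositively O(audit_receipt -> log_shipment). Since O(audit_receipt) holds, K gives O(log_shipment).
The contrapositive of premise 9 (O(convene_panel -> ¬log_shipment)) is O(log_shipment -> ¬convene_panel), and O(log_shipment) is already established, so O(¬convene_panel).
From O(¬convene_panel) and premise 10, O(¬convene_panel -> disclose_memo), we obtain O(disclose_memo).
So O(disclose_memo) holds — disclose_memo is obligatory. None of the other listed options is made obligatory by any chain of premises.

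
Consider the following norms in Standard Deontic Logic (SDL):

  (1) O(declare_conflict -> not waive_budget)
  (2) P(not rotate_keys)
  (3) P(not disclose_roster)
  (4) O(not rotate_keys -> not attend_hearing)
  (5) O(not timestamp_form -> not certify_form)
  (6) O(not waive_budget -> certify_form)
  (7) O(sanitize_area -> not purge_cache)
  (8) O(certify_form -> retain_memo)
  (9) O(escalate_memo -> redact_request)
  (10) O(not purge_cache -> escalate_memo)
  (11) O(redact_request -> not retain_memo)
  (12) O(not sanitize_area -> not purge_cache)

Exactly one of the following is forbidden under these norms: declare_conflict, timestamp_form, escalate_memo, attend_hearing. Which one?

declare_conflict

Premises 7 and 12 cover both cases: O(sanitize_area -> not purge_cache) and O(not sanitize_area -> not purge_cache). Since sanitize_area ∨ not sanitize_area is a tautology, O(not purge_cache) follows.
Applying K to premise 10 (O(not purge_cache -> escalate_memo)) and O(not purge_cache) yields O(escalate_memo).
Premise 9 is O(escalate_memo -> redact_request); since O(escalate_memo), deontic closure gives O(redact_request).
From O(redact_request) and premise 11, O(redact_request -> not retain_memo), we obtain O(not retain_memo).
Premise 8 is O(certify_form -> retain_memo); contrapositively O(not retain_memo -> not certify_form). Since O(not retain_memo) holds, K gives O(not certify_form).
Premise 6 is O(not waive_budget -> certify_form); contrapositively O(not certify_form -> waive_budget). Since O(not certify_form) holds, K gives O(waive_budget).
The contrapositive of premise 1 (O(declare_conflict -> not waive_budget)) is O(waive_budget -> not declare_conflict), and O(waive_budget) is already established, so O(not declare_conflict).
So O(not declare_conflict) holds, i.e. declare_conflict is forbidden. None of the other listed options is forbidden under the premises.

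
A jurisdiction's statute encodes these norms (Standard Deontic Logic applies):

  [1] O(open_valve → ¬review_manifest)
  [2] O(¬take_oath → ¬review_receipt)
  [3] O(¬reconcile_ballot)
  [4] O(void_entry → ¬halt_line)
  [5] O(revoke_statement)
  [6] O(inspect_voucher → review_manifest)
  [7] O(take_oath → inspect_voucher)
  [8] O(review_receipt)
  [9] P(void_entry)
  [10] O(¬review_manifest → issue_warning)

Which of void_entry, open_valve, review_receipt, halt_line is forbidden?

Premise 8 gives O(review_receipt).
The contrapositive of premise 2 (O(¬take_oath → ¬review_receipt)) is O(review_receipt → take_oath), and O(review_receipt) is already established, so O(take_oath).
Applying K to premise 7 (O(take_oath → inspect_voucher)) and O(take_oath) yields O(inspect_voucher).
Premise 6 is O(inspect_voucher → review_manifest); since O(inspect_voucher), deontic closure gives O(review_manifest).
Premise 1 is O(open_valve → ¬review_manifest); contrapositively O(review_manifest → ¬open_valve). Since O(review_manifest) holds, K gives O(¬open_valve).
So O(¬open_valve) holds, i.e. open_valve is forbidden. None of the other listed options is forbidden under the premises.

open_valve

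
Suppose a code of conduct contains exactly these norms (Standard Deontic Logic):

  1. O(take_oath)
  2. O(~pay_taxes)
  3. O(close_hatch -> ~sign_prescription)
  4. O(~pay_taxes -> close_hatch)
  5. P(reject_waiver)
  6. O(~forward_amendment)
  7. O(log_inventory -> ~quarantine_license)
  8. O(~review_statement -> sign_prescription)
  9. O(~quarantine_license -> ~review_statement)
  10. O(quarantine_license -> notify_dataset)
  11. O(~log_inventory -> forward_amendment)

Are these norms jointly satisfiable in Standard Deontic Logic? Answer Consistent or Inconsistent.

Inconsistent

Premise 6 gives O(~forward_amendment).
Premise 11 is O(~log_inventory -> forward_amendment); contrapositively O(~forward_amendment -> log_inventory). Since O(~forward_amendment) holds, K gives O(log_inventory).
With premise 7, O(log_inventory -> ~quarantine_license), the K-axiom yields O(~quarantine_license).
Premise 9 is O(~quarantine_license -> ~review_statement); since O(~quarantine_license), deontic closure gives O(~review_statement).
Premise 8 is O(~review_statement -> sign_prescription); since O(~review_statement), deontic closure gives O(sign_prescription).
Premise 3, O(close_hatch -> ~sign_prescription), contraposes to O(sign_prescription -> ~close_hatch); with O(sign_prescription) we get O(~close_hatch).
Premise 4, O(~pay_taxes -> close_hatch), contraposes to O(~close_hatch -> pay_taxes); with O(~close_hatch) we get O(pay_taxes).
However, premise 2 gives O(~pay_taxes).
We now have both O(pay_taxes) and O(~pay_taxes) — pay_taxes is simultaneously obligatory and forbidden, violating the D-axiom.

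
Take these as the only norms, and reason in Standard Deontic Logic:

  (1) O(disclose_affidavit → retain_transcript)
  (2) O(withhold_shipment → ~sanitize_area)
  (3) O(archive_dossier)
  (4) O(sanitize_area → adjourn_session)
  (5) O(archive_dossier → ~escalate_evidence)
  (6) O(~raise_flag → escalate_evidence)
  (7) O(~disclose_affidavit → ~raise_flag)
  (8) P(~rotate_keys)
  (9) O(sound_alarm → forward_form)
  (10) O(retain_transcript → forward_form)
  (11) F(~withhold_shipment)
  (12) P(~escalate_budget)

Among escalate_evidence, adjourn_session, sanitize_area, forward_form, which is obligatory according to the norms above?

forward_form

From premise 3 we have O(archive_dossier).
Premise 5 is O(archive_dossier → ~escalate_evidence); since O(archive_dossier), deontic closure gives O(~escalate_evidence).
Premise 6 is O(~raise_flag → escalate_evidence); contrapositively O(~escalate_evidence → raise_flag). Since O(~escalate_evidence) holds, K gives O(raise_flag).
Premise 7, O(~disclose_affidavit → ~raise_flag), contraposes to O(raise_flag → disclose_affidavit); with O(raise_flag) we get O(disclose_affidavit).
Applying K to premise 1 (O(disclose_affidavit → retain_transcript)) and O(disclose_affidavit) yields O(retain_transcript).
With premise 10, O(retain_transcript → forward_form), the K-axiom yields O(forward_form).
So O(forward_form) holds — forward_form is obligatory. None of the other listed options is made obligatory by any chain of premises.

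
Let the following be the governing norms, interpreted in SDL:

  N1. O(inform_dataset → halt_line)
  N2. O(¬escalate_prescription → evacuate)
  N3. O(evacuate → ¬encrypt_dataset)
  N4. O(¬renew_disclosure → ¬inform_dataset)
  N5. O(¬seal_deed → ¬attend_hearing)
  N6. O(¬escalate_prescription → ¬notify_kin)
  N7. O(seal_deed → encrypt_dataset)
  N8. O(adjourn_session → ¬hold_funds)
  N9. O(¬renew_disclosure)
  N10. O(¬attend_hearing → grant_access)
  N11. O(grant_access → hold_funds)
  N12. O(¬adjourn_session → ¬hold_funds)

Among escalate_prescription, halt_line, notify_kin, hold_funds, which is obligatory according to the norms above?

escalate_prescription

Premises 12 and 8 cover both cases: O(¬adjourn_session → ¬hold_funds) and O(adjourn_session → ¬hold_funds). Since ¬adjourn_session ∨ adjourn_session is a tautology, O(¬hold_funds) follows.
Premise 11, O(grant_access → hold_funds), contraposes to O(¬hold_funds → ¬grant_access); with O(¬hold_funds) we get O(¬grant_access).
Premise 10, O(¬attend_hearing → grant_access), contraposes to O(¬grant_access → attend_hearing); with O(¬grant_access) we get O(attend_hearing).
Premise 5, O(¬seal_deed → ¬attend_hearing), contraposes to O(attend_hearing → seal_deed); with O(attend_hearing) we get O(seal_deed).
Applying K to premise 7 (O(seal_deed → encrypt_dataset)) and O(seal_deed) yields O(encrypt_dataset).
Premise 3 is O(evacuate → ¬encrypt_dataset); contrapositively O(encrypt_dataset → ¬evacuate). Since O(encrypt_dataset) holds, K gives O(¬evacuate).
The contrapositive of premise 2 (O(¬escalate_prescription → evacuate)) is O(¬evacuate → escalate_prescription), and O(¬evacuate) is already established, so O(escalate_prescription).
So O(escalate_prescription) holds — escalate_prescription is obligatory. None of the other listed options is made obligatory by any chain of premises.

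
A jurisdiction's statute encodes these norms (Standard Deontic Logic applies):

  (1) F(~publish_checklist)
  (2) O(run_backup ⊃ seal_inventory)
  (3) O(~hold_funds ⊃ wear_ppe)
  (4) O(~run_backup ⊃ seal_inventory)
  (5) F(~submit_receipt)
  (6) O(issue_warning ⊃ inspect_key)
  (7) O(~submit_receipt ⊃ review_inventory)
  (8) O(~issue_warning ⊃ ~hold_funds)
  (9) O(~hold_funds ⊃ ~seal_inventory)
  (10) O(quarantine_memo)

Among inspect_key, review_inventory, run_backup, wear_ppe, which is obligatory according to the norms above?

Premises 2 and 4 cover both cases: O(run_backup ⊃ seal_inventory) and O(~run_backup ⊃ seal_inventory). Since run_backup ∨ ~run_backup is a tautology, O(seal_inventory) follows.
Premise 9 is O(~hold_funds ⊃ ~seal_inventory); contrapositively O(seal_inventory ⊃ hold_funds). Since O(seal_inventory) holds, K gives O(hold_funds).
Premise 8, O(~issue_warning ⊃ ~hold_funds), contraposes to O(hold_funds ⊃ issue_warning); with O(hold_funds) we get O(issue_warning).
Applying K to premise 6 (O(issue_warning ⊃ inspect_key)) and O(issue_warning) yields O(inspect_key).
So O(inspect_key) holds — inspect_key is obligatory. None of the other listed options is made obligatory by any chain of premises.

inspect_key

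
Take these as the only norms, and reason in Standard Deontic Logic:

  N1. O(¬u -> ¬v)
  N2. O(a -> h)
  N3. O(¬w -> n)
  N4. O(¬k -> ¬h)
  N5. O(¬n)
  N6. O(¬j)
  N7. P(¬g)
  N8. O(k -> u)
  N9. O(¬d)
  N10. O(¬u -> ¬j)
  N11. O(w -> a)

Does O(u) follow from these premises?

Yes

Premise 5 states O(¬n) outright.
Premise 3, O(¬w -> n), contraposes to O(¬n -> w); with O(¬n) we get O(w).
Premise 11 is O(w -> a); since O(w), deontic closure gives O(a).
Applying K to premise 2 (O(a -> h)) and O(a) yields O(h).
The contrapositive of premise 4 (O(¬k -> ¬h)) is O(h -> k), and O(h) is already established, so O(k).
Premise 8 is O(k -> u); since O(k), deontic closure gives O(u).
Premises 1, 6, 7, 9, 10 do not contribute to this derivation.
So O(u) follows.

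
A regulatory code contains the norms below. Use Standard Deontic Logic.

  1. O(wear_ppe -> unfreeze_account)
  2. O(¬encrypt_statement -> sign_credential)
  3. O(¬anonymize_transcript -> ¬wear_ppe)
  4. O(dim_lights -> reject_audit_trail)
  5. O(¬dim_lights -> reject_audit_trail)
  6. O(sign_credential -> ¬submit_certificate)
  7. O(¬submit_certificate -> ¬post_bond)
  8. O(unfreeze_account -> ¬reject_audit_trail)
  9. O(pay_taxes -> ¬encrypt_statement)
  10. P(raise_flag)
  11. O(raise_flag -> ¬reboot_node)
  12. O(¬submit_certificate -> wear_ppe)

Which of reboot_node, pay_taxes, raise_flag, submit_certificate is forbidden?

pay_taxes

Premises 4 and 5 cover both cases: O(dim_lights -> reject_audit_trail) and O(¬dim_lights -> reject_audit_trail). Since dim_lights ∨ ¬dim_lights is a tautology, O(reject_audit_trail) follows.
The contrapositive of premise 8 (O(unfreeze_account -> ¬reject_audit_trail)) is O(reject_audit_trail -> ¬unfreeze_account), and O(reject_audit_trail) is already established, so O(¬unfreeze_account).
Premise 1 is O(wear_ppe -> unfreeze_account); contrapositively O(¬unfreeze_account -> ¬wear_ppe). Since O(¬unfreeze_account) holds, K gives O(¬wear_ppe).
The contrapositive of premise 12 (O(¬submit_certificate -> wear_ppe)) is O(¬wear_ppe -> submit_certificate), and O(¬wear_ppe) is already established, so O(submit_certificate).
The contrapositive of premise 6 (O(sign_credential -> ¬submit_certificate)) is O(submit_certificate -> ¬sign_credential), and O(submit_certificate) is already established, so O(¬sign_credential).
Premise 2 is O(¬encrypt_statement -> sign_credential); contrapositively O(¬sign_credential -> encrypt_statement). Since O(¬sign_credential) holds, K gives O(encrypt_statement).
Premise 9 is O(pay_taxes -> ¬encrypt_statement); contrapositively O(encrypt_statement -> ¬pay_taxes). Since O(encrypt_statement) holds, K gives O(¬pay_taxes).
So O(¬pay_taxes) holds, i.e. pay_taxes is forbidden. None of the other listed options is forbidden under the premises.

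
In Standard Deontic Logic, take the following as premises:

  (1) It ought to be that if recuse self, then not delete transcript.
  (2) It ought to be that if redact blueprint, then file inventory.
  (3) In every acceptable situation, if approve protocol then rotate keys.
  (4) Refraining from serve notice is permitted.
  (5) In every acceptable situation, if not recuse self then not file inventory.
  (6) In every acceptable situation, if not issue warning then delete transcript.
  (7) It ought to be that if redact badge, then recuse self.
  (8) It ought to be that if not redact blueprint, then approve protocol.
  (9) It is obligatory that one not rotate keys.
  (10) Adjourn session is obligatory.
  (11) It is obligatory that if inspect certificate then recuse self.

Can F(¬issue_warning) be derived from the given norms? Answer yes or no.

From premise 9 we have O(¬rotate_keys).
The contrapositive of premise 3 (O(approve_protocol → rotate_keys)) is O(¬rotate_keys → ¬approve_protocol), and O(¬rotate_keys) is already established, so O(¬approve_protocol).
The contrapositive of premise 8 (O(¬redact_blueprint → approve_protocol)) is O(¬approve_protocol → redact_blueprint), and O(¬approve_protocol) is already established, so O(redact_blueprint).
Premise 2 is O(redact_blueprint → file_inventory); since O(redact_blueprint), deontic closure gives O(file_inventory).
The contrapositive of premise 5 (O(¬recuse_self → ¬file_inventory)) is O(file_inventory → recuse_self), and O(file_inventory) is already established, so O(recuse_self).
From O(recuse_self) and premise 1, O(recuse_self → ¬delete_transcript), we obtain O(¬delete_transcript).
The contrapositive of premise 6 (O(¬issue_warning → delete_transcript)) is O(¬delete_transcript → issue_warning), and O(¬delete_transcript) is already established, so O(issue_warning).
Premises 4, 7, 10, 11 do not contribute to this derivation.
So O(issue_warning) holds, i.e. F(¬issue_warning). The claim follows.

Yes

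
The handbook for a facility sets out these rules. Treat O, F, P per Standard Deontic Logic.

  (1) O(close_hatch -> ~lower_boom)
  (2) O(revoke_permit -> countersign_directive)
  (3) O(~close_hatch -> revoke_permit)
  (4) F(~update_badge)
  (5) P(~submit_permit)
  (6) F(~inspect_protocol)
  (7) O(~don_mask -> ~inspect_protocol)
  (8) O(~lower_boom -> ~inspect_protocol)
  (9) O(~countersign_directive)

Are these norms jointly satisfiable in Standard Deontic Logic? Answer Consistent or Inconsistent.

Inconsistent

Premise 9 states O(~countersign_directive) outright.
The contrapositive of premise 2 (O(revoke_permit -> countersign_directive)) is O(~countersign_directive -> ~revoke_permit), and O(~countersign_directive) is already established, so O(~revoke_permit).
Premise 3, O(~close_hatch -> revoke_permit), contraposes to O(~revoke_permit -> close_hatch); with O(~revoke_permit) we get O(close_hatch).
Applying K to premise 1 (O(close_hatch -> ~lower_boom)) and O(close_hatch) yields O(~lower_boom).
With premise 8, O(~lower_boom -> ~inspect_protocol), the K-axiom yields O(~inspect_protocol).
However, F(~inspect_protocol) at premise 6 amounts to O(inspect_protocol).
We now have both O(~inspect_protocol) and O(inspect_protocol) — inspect_protocol is simultaneously obligatory and forbidden, violating the D-axiom.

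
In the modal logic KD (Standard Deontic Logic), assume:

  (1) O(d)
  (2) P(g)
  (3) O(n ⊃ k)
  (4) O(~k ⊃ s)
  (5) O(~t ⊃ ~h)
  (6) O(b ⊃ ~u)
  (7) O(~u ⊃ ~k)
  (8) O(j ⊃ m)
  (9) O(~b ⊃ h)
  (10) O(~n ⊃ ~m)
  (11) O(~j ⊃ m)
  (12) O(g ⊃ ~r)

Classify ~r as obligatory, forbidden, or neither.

Premise 12 is O(g ⊃ ~r), but O(g) is not derivable from the premises (the permission P(g) asserts only ~O(~g), not O(g)), so it does not yield O(~r).
No premise or chain of K-axiom applications forces O(~r), and none forces O(r). So ~r is neither obligatory nor forbidden under these norms.

Neither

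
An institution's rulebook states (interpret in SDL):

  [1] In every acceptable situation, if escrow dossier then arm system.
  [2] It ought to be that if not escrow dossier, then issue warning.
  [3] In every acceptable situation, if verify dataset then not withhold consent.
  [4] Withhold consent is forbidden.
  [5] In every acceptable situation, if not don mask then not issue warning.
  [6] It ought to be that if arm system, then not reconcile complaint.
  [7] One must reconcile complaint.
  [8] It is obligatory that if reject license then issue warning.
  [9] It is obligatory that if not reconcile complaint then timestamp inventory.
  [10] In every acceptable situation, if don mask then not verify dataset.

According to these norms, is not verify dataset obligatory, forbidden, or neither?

Obligatory

From premise 7 we have O(reconcile_complaint).
Premise 6 is O(arm_system → ¬reconcile_complaint); contrapositively O(reconcile_complaint → ¬arm_system). Since O(reconcile_complaint) holds, K gives O(¬arm_system).
The contrapositive of premise 1 (O(escrow_dossier → arm_system)) is O(¬arm_system → ¬escrow_dossier), and O(¬arm_system) is already established, so O(¬escrow_dossier).
Premise 2 is O(¬escrow_dossier → issue_warning); since O(¬escrow_dossier), deontic closure gives O(issue_warning).
Premise 5, O(¬don_mask → ¬issue_warning), contraposes to O(issue_warning → don_mask); with O(issue_warning) we get O(don_mask).
From O(don_mask) and premise 10, O(don_mask → ¬verify_dataset), we obtain O(¬verify_dataset).
Premises 3, 4, 8, 9 do not contribute to this derivation.
Hence ¬verify_dataset is obligatory.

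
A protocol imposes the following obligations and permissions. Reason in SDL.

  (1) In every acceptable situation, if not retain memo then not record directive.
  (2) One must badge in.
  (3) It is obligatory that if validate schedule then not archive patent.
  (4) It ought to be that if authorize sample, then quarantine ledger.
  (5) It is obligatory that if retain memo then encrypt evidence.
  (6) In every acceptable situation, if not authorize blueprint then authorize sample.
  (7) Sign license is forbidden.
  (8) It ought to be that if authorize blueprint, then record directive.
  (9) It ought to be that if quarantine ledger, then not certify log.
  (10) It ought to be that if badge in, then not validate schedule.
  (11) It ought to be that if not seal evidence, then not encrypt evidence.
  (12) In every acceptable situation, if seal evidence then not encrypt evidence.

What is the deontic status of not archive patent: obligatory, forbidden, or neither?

Premise 3 is O(validate_schedule → ¬archive_patent), but O(validate_schedule) is not derivable from the premises, so it does not yield O(¬archive_patent).
No premise or chain of K-axiom applications forces O(¬archive_patent), and none forces O(archive_patent). So ¬archive_patent is neither obligatory nor forbidden under these norms.

Neither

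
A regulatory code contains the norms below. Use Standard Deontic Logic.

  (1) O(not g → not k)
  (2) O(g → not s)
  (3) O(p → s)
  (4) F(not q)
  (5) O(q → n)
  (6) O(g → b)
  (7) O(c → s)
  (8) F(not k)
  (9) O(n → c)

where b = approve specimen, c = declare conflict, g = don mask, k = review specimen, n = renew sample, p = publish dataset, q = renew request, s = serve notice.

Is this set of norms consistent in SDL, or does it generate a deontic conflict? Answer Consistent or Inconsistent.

Inconsistent

F(not q) at premise 4 means O(q).
From O(q) and premise 5, O(q → n), we obtain O(n).
From O(n) and premise 9, O(n → c), we obtain O(c).
From O(c) and premise 7, O(c → s), we obtain O(s).
Premise 2, O(g → not s), contraposes to O(s → not g); with O(s) we get O(not g).
From O(not g) and premise 1, O(not g → not k), we obtain O(not k).
But premise 8, F(not k), means O(k).
We now have both O(not k) and O(k) — k is simultaneously obligatory and forbidden, violating the D-axiom.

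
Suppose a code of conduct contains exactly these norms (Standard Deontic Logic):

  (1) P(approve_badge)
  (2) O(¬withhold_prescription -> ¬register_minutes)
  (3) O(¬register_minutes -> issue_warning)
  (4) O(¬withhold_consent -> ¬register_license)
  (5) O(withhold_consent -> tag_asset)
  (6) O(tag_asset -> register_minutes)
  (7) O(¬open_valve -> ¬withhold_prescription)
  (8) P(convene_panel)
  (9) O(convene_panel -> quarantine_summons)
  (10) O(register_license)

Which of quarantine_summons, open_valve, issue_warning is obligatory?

From premise 10 we have O(register_license).
Premise 4 is O(¬withhold_consent -> ¬register_license); contrapositively O(register_license -> withhold_consent). Since O(register_license) holds, K gives O(withhold_consent).
With premise 5, O(withhold_consent -> tag_asset), the K-axiom yields O(tag_asset).
Premise 6 is O(tag_asset -> register_minutes); since O(tag_asset), deontic closure gives O(register_minutes).
Premise 2, O(¬withhold_prescription -> ¬register_minutes), contraposes to O(register_minutes -> withhold_prescription); with O(register_minutes) we get O(withhold_prescription).
Premise 7 is O(¬open_valve -> ¬withhold_prescription); contrapositively O(withhold_prescription -> open_valve). Since O(withhold_prescription) holds, K gives O(open_valve).
So O(open_valve) holds — open_valve is obligatory. None of the other listed options is made obligatory by any chain of premises.

open_valve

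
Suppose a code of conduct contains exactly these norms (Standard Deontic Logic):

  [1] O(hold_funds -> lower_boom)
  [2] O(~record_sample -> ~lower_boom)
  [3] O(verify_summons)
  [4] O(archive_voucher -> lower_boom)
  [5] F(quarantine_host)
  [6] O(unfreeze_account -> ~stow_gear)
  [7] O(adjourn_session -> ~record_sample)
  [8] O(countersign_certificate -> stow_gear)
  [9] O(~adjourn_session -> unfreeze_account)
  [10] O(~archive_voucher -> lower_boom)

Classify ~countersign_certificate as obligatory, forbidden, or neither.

By case analysis on ~archive_voucher: premise 10 gives O(~archive_voucher -> lower_boom) and premise 4 gives O(archive_voucher -> lower_boom), so O(lower_boom) either way.
Premise 2, O(~record_sample -> ~lower_boom), contraposes to O(lower_boom -> record_sample); with O(lower_boom) we get O(record_sample).
The contrapositive of premise 7 (O(adjourn_session -> ~record_sample)) is O(record_sample -> ~adjourn_session), and O(record_sample) is already established, so O(~adjourn_session).
With premise 9, O(~adjourn_session -> unfreeze_account), the K-axiom yields O(unfreeze_account).
Premise 6 is O(unfreeze_account -> ~stow_gear); since O(unfreeze_account), deontic closure gives O(~stow_gear).
Premise 8, O(countersign_certificate -> stow_gear), contraposes to O(~stow_gear -> ~countersign_certificate); with O(~stow_gear) we get O(~countersign_certificate).
Premises 1, 3, 5 do not contribute to this derivation.
Hence ~countersign_certificate is obligatory.

Obligatory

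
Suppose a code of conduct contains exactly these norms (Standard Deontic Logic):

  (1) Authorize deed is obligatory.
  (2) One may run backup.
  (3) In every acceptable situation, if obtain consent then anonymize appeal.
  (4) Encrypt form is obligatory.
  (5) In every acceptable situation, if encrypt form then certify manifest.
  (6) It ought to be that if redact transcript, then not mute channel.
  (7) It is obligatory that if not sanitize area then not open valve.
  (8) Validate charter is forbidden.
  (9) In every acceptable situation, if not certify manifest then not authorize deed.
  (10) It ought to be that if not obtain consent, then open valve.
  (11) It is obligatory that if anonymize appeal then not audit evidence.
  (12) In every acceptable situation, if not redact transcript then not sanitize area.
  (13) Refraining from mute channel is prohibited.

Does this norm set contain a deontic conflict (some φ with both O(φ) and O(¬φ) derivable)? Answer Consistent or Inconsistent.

Premise 9 is O(¬certify_manifest → ¬authorize_deed), but O(¬certify_manifest) is not derivable from the premises, so it does not yield O(¬authorize_deed).
So O(¬authorize_deed) is not derivable, and the apparent clash with O(authorize_deed) does not arise.
A world satisfying every obligation exists (e.g. anonymize_appeal=true, audit_evidence=false, authorize_deed=true, certify_manifest=true, encrypt_form=true, mute_channel=true, obtain_consent=true, open_valve=false, redact_transcript=false, run_backup=false, sanitize_area=false, validate_charter=false); no atom is both obligatory and forbidden, so the set is consistent.

Consistent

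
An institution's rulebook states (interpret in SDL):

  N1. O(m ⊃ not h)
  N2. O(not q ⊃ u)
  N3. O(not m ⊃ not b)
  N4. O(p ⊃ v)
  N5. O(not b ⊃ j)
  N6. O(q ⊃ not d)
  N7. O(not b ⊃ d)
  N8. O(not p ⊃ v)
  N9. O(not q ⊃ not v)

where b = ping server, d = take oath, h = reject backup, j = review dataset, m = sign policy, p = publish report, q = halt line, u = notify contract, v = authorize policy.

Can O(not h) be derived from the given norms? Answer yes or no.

Yes

Premises 8 and 4 are O(not p ⊃ v) and O(p ⊃ v); every ideal world satisfies not p or p, so in either case v holds — hence O(v).
The contrapositive of premise 9 (O(not q ⊃ not v)) is O(v ⊃ q), and O(v) is already established, so O(q).
Applying K to premise 6 (O(q ⊃ not d)) and O(q) yields O(not d).
Premise 7 is O(not b ⊃ d); contrapositively O(not d ⊃ b). Since O(not d) holds, K gives O(b).
Premise 3 is O(not m ⊃ not b); contrapositively O(b ⊃ m). Since O(b) holds, K gives O(m).
With premise 1, O(m ⊃ not h), the K-axiom yields O(not h).
Premises 2, 5 do not contribute to this derivation.
So O(not h) follows.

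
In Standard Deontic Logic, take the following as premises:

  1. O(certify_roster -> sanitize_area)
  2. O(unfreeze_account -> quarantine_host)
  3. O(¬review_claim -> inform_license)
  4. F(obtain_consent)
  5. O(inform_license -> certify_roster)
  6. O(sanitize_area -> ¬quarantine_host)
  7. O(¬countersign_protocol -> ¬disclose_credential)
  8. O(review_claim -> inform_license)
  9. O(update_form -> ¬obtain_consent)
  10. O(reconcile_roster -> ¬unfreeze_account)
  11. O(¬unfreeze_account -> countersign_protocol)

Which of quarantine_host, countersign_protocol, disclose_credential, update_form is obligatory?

Premises 3 and 8 are O(¬review_claim -> inform_license) and O(review_claim -> inform_license); every ideal world satisfies ¬review_claim or review_claim, so in either case inform_license holds — hence O(inform_license).
Premise 5 is O(inform_license -> certify_roster); since O(inform_license), deontic closure gives O(certify_roster).
From O(certify_roster) and premise 1, O(certify_roster -> sanitize_area), we obtain O(sanitize_area).
With premise 6, O(sanitize_area -> ¬quarantine_host), the K-axiom yields O(¬quarantine_host).
Premise 2, O(unfreeze_account -> quarantine_host), contraposes to O(¬quarantine_host -> ¬unfreeze_account); with O(¬quarantine_host) we get O(¬unfreeze_account).
With premise 11, O(¬unfreeze_account -> countersign_protocol), the K-axiom yields O(countersign_protocol).
So O(countersign_protocol) holds — countersign_protocol is obligatory. None of the other listed options is made obligatory by any chain of premises.

countersign_protocol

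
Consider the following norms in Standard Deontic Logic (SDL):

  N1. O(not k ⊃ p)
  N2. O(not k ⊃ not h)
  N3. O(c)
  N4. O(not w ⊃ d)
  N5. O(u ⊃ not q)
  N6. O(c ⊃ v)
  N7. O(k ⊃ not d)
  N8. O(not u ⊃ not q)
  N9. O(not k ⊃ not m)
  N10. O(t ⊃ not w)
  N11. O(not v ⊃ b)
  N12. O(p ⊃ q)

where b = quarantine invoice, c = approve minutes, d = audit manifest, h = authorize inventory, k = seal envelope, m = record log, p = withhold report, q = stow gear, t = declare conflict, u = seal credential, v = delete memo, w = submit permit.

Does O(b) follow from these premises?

No

Premise 11 is O(not v ⊃ b), but O(not v) is not derivable from the premises, so it does not yield O(b).
No other premise forces O(b). An ideal world satisfying every premise can still have b false, so O(b) is not derivable.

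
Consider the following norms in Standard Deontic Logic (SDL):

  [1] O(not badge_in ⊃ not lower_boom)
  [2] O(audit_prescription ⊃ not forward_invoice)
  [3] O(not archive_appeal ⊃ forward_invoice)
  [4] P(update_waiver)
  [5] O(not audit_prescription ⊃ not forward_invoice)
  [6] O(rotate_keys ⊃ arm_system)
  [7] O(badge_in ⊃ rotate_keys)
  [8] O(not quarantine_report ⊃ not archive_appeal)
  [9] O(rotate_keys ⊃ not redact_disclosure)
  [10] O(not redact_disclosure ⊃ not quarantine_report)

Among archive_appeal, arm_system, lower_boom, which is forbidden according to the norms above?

lower_boom

By case analysis on not audit_prescription: premise 5 gives O(not audit_prescription ⊃ not forward_invoice) and premise 2 gives O(audit_prescription ⊃ not forward_invoice), so O(not forward_invoice) either way.
The contrapositive of premise 3 (O(not archive_appeal ⊃ forward_invoice)) is O(not forward_invoice ⊃ archive_appeal), and O(not forward_invoice) is already established, so O(archive_appeal).
Premise 8 is O(not quarantine_report ⊃ not archive_appeal); contrapositively O(archive_appeal ⊃ quarantine_report). Since O(archive_appeal) holds, K gives O(quarantine_report).
Premise 10 is O(not redact_disclosure ⊃ not quarantine_report); contrapositively O(quarantine_report ⊃ redact_disclosure). Since O(quarantine_report) holds, K gives O(redact_disclosure).
Premise 9 is O(rotate_keys ⊃ not redact_disclosure); contrapositively O(redact_disclosure ⊃ not rotate_keys). Since O(redact_disclosure) holds, K gives O(not rotate_keys).
Premise 7, O(badge_in ⊃ rotate_keys), contraposes to O(not rotate_keys ⊃ not badge_in); with O(not rotate_keys) we get O(not badge_in).
Applying K to premise 1 (O(not badge_in ⊃ not lower_boom)) and O(not badge_in) yields O(not lower_boom).
So O(not lower_boom) holds, i.e. lower_boom is forbidden. None of the other listed options is forbidden under the premises.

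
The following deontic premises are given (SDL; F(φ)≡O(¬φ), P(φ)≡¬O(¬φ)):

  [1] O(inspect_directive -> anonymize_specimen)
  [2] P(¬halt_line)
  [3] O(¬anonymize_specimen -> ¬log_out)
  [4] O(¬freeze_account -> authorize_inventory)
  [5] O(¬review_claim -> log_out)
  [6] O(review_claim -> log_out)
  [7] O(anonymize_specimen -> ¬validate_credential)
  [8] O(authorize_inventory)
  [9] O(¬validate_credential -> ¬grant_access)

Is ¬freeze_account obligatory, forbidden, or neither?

Neither

Premise 4 is O(¬freeze_account -> authorize_inventory); even if O(authorize_inventory) held, inferring O(¬freeze_account) would be affirming the consequent — invalid.
No premise or chain of K-axiom applications forces O(¬freeze_account), and none forces O(freeze_account). So ¬freeze_account is neither obligatory nor forbidden under these norms.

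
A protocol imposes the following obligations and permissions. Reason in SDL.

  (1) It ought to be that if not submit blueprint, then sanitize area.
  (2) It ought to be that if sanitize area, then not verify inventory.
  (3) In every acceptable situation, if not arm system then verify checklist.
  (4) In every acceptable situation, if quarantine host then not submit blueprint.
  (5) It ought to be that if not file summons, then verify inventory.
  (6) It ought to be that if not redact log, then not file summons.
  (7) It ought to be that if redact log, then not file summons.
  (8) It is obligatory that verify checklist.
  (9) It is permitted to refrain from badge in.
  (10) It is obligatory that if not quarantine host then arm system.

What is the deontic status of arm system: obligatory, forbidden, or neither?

Premises 6 and 7 are O(¬redact_log → ¬file_summons) and O(redact_log → ¬file_summons); every ideal world satisfies ¬redact_log or redact_log, so in either case ¬file_summons holds — hence O(¬file_summons).
From O(¬file_summons) and premise 5, O(¬file_summons → verify_inventory), we obtain O(verify_inventory).
The contrapositive of premise 2 (O(sanitize_area → ¬verify_inventory)) is O(verify_inventory → ¬sanitize_area), and O(verify_inventory) is already established, so O(¬sanitize_area).
Premise 1 is O(¬submit_blueprint → sanitize_area); contrapositively O(¬sanitize_area → submit_blueprint). Since O(¬sanitize_area) holds, K gives O(submit_blueprint).
Premise 4 is O(quarantine_host → ¬submit_blueprint); contrapositively O(submit_blueprint → ¬quarantine_host). Since O(submit_blueprint) holds, K gives O(¬quarantine_host).
With premise 10, O(¬quarantine_host → arm_system), the K-axiom yields O(arm_system).
Premises 3, 8, 9 do not contribute to this derivation.
Hence arm_system is obligatory.

Obligatory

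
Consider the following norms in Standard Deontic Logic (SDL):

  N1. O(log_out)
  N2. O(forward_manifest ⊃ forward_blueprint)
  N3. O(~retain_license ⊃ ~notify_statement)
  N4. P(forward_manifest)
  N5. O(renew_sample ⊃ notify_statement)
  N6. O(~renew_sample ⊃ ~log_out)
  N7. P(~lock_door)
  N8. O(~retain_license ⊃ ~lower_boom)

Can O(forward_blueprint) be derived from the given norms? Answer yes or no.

No

Premise 2 is O(forward_manifest ⊃ forward_blueprint), but O(forward_manifest) is not derivable from the premises (the permission P(forward_manifest) asserts only ~O(~forward_manifest), not O(forward_manifest)), so it does not yield O(forward_blueprint).
No other premise forces O(forward_blueprint). An ideal world satisfying every premise can still have forward_blueprint false, so O(forward_blueprint) is not derivable.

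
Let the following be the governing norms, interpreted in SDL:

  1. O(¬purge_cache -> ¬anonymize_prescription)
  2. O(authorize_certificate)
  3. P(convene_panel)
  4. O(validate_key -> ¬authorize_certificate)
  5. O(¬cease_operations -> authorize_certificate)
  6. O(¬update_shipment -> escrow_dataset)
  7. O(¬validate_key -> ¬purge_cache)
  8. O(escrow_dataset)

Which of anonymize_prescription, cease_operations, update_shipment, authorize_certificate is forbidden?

anonymize_prescription

Premise 2 states O(authorize_certificate) outright.
The contrapositive of premise 4 (O(validate_key -> ¬authorize_certificate)) is O(authorize_certificate -> ¬validate_key), and O(authorize_certificate) is already established, so O(¬validate_key).
With premise 7, O(¬validate_key -> ¬purge_cache), the K-axiom yields O(¬purge_cache).
From O(¬purge_cache) and premise 1, O(¬purge_cache -> ¬anonymize_prescription), we obtain O(¬anonymize_prescription).
So O(¬anonymize_prescription) holds, i.e. anonymize_prescription is forbidden. None of the other listed options is forbidden under the premises.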